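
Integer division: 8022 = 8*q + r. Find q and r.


8022 = 8 * 1002 + 6
Check: 8016 + 6 = 8022

q = 1002, r = 6


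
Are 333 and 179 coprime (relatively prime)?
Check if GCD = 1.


Euclidean algorithm:
333 = 1 * 179 + 154
179 = 1 * 154 + 25
154 = 6 * 25 + 4
25 = 6 * 4 + 1
4 = 4 * 1 + 0
GCD(333, 179) = 1

Yes, coprime (GCD = 1)


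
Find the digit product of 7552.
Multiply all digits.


7 × 5 × 5 × 2 = 350


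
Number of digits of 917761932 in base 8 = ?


917761932 in base 8 = 6654767614
Number of digits = 10

10 digits (base 8)


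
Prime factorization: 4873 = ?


4873 / 11 = 443
443 / 443 = 1
4873 = 11 × 443


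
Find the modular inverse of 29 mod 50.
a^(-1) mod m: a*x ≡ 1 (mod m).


Use the extended Euclidean algorithm on (50, 29); each row r = 50*s + 29*t:
r=50, s=1, t=0
r=29, s=0, t=1
q=1: r=21, s=1, t=-1   [50*(1) + 29*(-1) = 21]
q=1: r=8, s=-1, t=2   [50*(-1) + 29*(2) = 8]
q=2: r=5, s=3, t=-5   [50*(3) + 29*(-5) = 5]
q=1: r=3, s=-4, t=7   [50*(-4) + 29*(7) = 3]
q=1: r=2, s=7, t=-12   [50*(7) + 29*(-12) = 2]
q=1: r=1, s=-11, t=19   [50*(-11) + 29*(19) = 1]
q=2: r=0, s=29, t=-50   [50*(29) + 29*(-50) = 0]
GCD = 1 with t = 19, so 29*(19) ≡ 1 (mod 50)
Inverse = 19 mod 50 = 19
Check: 29 * 19 = 551 ≡ 1 (mod 50)

29^(-1) ≡ 19 (mod 50)


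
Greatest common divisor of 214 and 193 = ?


214 = 1 * 193 + 21
193 = 9 * 21 + 4
21 = 5 * 4 + 1
4 = 4 * 1 + 0
GCD = 1


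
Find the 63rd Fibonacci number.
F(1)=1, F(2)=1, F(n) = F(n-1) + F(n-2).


Sequence: 1, 1, 2, 3, 5, 8, 13, 21, 34, 55, 89, 144, 233, 377, 610, 987, 1597, 2584, 4181, 6765, 10946, 17711, 28657, 46368, 75025, 121393, 196418, 317811, 514229, 832040, 1346269, 2178309, 3524578, 5702887, 9227465, 14930352, 24157817, 39088169, 63245986, 102334155, 165580141, 267914296, 433494437, 701408733, 1134903170, 1836311903, 2971215073, 4807526976, 7778742049, 12586269025, 20365011074, 32951280099, 53316291173, 86267571272, 139583862445, 225851433717, 365435296162, 591286729879, 956722026041, 1548008755920, 2504730781961, 4052739537881, 6557470319842
F(63) = 6557470319842


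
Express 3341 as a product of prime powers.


3341 / 13 = 257
257 / 257 = 1
3341 = 13 × 257


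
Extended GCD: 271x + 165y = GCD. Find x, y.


Tabular extended Euclidean (each row: r = 271*s + 165*t):
r=271, s=1, t=0
r=165, s=0, t=1
q=1: r=106, s=1, t=-1   [271*(1) + 165*(-1) = 106]
q=1: r=59, s=-1, t=2   [271*(-1) + 165*(2) = 59]
q=1: r=47, s=2, t=-3   [271*(2) + 165*(-3) = 47]
q=1: r=12, s=-3, t=5   [271*(-3) + 165*(5) = 12]
q=3: r=11, s=11, t=-18   [271*(11) + 165*(-18) = 11]
q=1: r=1, s=-14, t=23   [271*(-14) + 165*(23) = 1]
q=11: r=0, s=165, t=-271   [271*(165) + 165*(-271) = 0]
GCD = 1; from the row with r=1: x=-14, y=23
Check: 271*(-14) + 165*(23) = -3794 + 3795 = 1

GCD = 1, x = -14, y = 23


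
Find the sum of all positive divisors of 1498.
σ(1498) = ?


Divisors of 1498: 1, 2, 7, 14, 107, 214, 749, 1498
Sum = 1 + 2 + 7 + 14 + 107 + 214 + 749 + 1498 = 2592

σ(1498) = 2592


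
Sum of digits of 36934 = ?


3 + 6 + 9 + 3 + 4 = 25


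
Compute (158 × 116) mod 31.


158 × 116 = 18328
18328 mod 31 = 7


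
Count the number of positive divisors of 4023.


4023 = 3^3 × 149^1
d(4023) = (3+1) × (1+1) = 8

8 divisors


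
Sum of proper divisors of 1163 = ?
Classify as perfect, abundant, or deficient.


Proper divisors: 1
Sum = 1 = 1
1 < 1163 → deficient

s(1163) = 1 (deficient)


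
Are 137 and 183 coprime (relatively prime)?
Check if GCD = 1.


Euclidean algorithm:
183 = 1 * 137 + 46
137 = 2 * 46 + 45
46 = 1 * 45 + 1
45 = 45 * 1 + 0
GCD(137, 183) = 1

Yes, coprime (GCD = 1)


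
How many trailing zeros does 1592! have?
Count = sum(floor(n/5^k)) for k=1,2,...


floor(1592/5) = 318
floor(1592/25) = 63
floor(1592/125) = 12
floor(1592/625) = 2
Total = 395

395 trailing zeros


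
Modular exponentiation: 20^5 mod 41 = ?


20^1 mod 41 = 20
20^2 mod 41 = 31
20^3 mod 41 = 5
20^4 mod 41 = 18
20^5 mod 41 = 32


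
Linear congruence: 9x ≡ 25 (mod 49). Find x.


GCD(9, 49) = 1, unique solution
a^(-1) mod 49 = 11
x = 11 * 25 mod 49 = 30

x ≡ 30 (mod 49)


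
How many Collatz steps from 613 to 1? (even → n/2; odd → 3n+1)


613 → 1840 → 920 → 460 → 230 → 115 → 346 → 173 → 520 → 260 → 130 → 65 → 196 → 98 → 49 → 148 → 74 → 37 → 112 → 56 → 28 → 14 → 7 → 22 → 11 → 34 → 17 → 52 → 26 → 13 → 40 → 20 → 10 → 5 → 16 → 8 → 4 → 2 → 1
Total steps = 38

38 steps


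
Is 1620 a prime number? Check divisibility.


1620 / 2 = 810 (exact division)
1620 is NOT prime.

No, 1620 is not prime


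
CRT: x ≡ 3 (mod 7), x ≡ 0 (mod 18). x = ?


M = 7*18 = 126
M1 = M/7 = 18, M2 = M/18 = 7
M1^(-1) mod 7 = 2, M2^(-1) mod 18 = 13
x = 3*18*2 + 0*7*13 = 108
108 mod 126 = 108
Check: 108 mod 7 = 3 ✓, 108 mod 18 = 0 ✓

x ≡ 108 (mod 126)


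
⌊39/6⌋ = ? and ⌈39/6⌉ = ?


39/6 = 6.5000
floor = 6
ceil = 7

floor = 6, ceil = 7


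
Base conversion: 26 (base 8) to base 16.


26 (base 8) = 22 (decimal)
22 (decimal) = 16 (base 16)


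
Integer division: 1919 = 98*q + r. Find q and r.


1919 = 98 * 19 + 57
Check: 1862 + 57 = 1919

q = 19, r = 57


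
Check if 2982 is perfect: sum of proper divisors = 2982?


Proper divisors of 2982: 1, 2, 3, 6, 7, 14, 21, 42, 71, 142, 213, 426, 497, 994, 1491
Sum = 1 + 2 + 3 + 6 + 7 + 14 + 21 + 42 + 71 + 142 + 213 + 426 + 497 + 994 + 1491 = 3930

No, 2982 is not perfect (3930 ≠ 2982)


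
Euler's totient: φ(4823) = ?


4823 = 7 × 13 × 53
Prime factors: 7, 13, 53
φ(4823) = 4823 × (1-1/7) × (1-1/13) × (1-1/53)
= 4823 × 6/7 × 12/13 × 52/53 = 3744

φ(4823) = 3744


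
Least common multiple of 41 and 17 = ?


GCD(41, 17) = 1
LCM = 41*17/1 = 697/1 = 697

LCM = 697


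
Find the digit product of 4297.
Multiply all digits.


4 × 2 × 9 × 7 = 504


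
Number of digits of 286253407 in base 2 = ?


286253407 in base 2 = 10001000011111110000101011111
Number of digits = 29

29 digits (base 2)


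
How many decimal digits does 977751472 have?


977751472 has 9 digits in base 10
floor(log10(977751472)) + 1 = floor(8.9902) + 1 = 9

9 digits (base 10)


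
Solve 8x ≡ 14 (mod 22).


GCD(8, 22) = 2 divides 14
Divide: 4x ≡ 7 (mod 11)
x ≡ 10 (mod 11)


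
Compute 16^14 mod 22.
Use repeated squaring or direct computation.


16^1 mod 22 = 16
16^2 mod 22 = 14
16^3 mod 22 = 4
16^4 mod 22 = 20
16^5 mod 22 = 12
16^6 mod 22 = 16
16^7 mod 22 = 14
16^8 mod 22 = 4
16^9 mod 22 = 20
16^10 mod 22 = 12
16^11 mod 22 = 16
16^12 mod 22 = 14
16^13 mod 22 = 4
16^14 mod 22 = 20


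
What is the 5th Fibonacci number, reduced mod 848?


F(k) mod 848 for k=1..5:
1, 1, 2, 3, 5
F(5) mod 848 = 5


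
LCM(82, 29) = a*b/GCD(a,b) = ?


GCD(82, 29) = 1
LCM = 82*29/1 = 2378/1 = 2378

LCM = 2378


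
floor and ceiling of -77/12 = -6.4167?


-77/12 = -6.4167
floor = -7
ceil = -6

floor = -7, ceil = -6


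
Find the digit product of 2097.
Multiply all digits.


2 × 0 × 9 × 7 = 0


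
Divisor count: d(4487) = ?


4487 = 7^1 × 641^1
d(4487) = (1+1) × (1+1) = 4

4 divisors


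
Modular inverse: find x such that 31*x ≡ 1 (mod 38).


Use the extended Euclidean algorithm on (38, 31); each row r = 38*s + 31*t:
r=38, s=1, t=0
r=31, s=0, t=1
q=1: r=7, s=1, t=-1   [38*(1) + 31*(-1) = 7]
q=4: r=3, s=-4, t=5   [38*(-4) + 31*(5) = 3]
q=2: r=1, s=9, t=-11   [38*(9) + 31*(-11) = 1]
q=3: r=0, s=-31, t=38   [38*(-31) + 31*(38) = 0]
GCD = 1 with t = -11, so 31*(-11) ≡ 1 (mod 38)
Inverse = -11 mod 38 = 27
Check: 31 * 27 = 837 ≡ 1 (mod 38)

31^(-1) ≡ 27 (mod 38)


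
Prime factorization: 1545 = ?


1545 / 3 = 515
515 / 5 = 103
103 / 103 = 1
1545 = 3 × 5 × 103


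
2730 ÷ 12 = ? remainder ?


2730 = 12 * 227 + 6
Check: 2724 + 6 = 2730

q = 227, r = 6


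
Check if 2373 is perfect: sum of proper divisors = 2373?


Proper divisors of 2373: 1, 3, 7, 21, 113, 339, 791
Sum = 1 + 3 + 7 + 21 + 113 + 339 + 791 = 1275

No, 2373 is not perfect (1275 ≠ 2373)


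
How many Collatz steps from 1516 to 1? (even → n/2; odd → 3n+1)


1516 → 758 → 379 → 1138 → 569 → 1708 → 854 → 427 → 1282 → 641 → 1924 → 962 → 481 → 1444 → 722 → 361 → 1084 → 542 → 271 → 814 → 407 → 1222 → 611 → 1834 → 917 → 2752 → 1376 → 688 → 344 → 172 → 86 → 43 → 130 → 65 → 196 → 98 → 49 → 148 → 74 → 37 → 112 → 56 → 28 → 14 → 7 → 22 → 11 → 34 → 17 → 52 → 26 → 13 → 40 → 20 → 10 → 5 → 16 → 8 → 4 → 2 → 1
Total steps = 60

60 steps


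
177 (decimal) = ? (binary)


177 (base 10) = 177 (decimal)
177 (decimal) = 10110001 (base 2)


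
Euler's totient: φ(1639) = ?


1639 = 11 × 149
Prime factors: 11, 149
φ(1639) = 1639 × (1-1/11) × (1-1/149)
= 1639 × 10/11 × 148/149 = 1480

φ(1639) = 1480


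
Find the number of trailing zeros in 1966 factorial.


floor(1966/5) = 393
floor(1966/25) = 78
floor(1966/125) = 15
floor(1966/625) = 3
Total = 489

489 trailing zeros


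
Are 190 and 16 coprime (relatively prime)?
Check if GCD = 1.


Euclidean algorithm:
190 = 11 * 16 + 14
16 = 1 * 14 + 2
14 = 7 * 2 + 0
GCD(190, 16) = 2

No, not coprime (GCD = 2)


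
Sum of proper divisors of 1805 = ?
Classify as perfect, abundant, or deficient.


Proper divisors: 1, 5, 19, 95, 361
Sum = 1 + 5 + 19 + 95 + 361 = 481
481 < 1805 → deficient

s(1805) = 481 (deficient)


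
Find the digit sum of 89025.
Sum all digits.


8 + 9 + 0 + 2 + 5 = 24


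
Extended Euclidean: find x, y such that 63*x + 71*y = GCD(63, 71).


Tabular extended Euclidean (each row: r = 63*s + 71*t):
r=63, s=1, t=0
r=71, s=0, t=1
q=0: r=63, s=1, t=0   [63*(1) + 71*(0) = 63]
q=1: r=8, s=-1, t=1   [63*(-1) + 71*(1) = 8]
q=7: r=7, s=8, t=-7   [63*(8) + 71*(-7) = 7]
q=1: r=1, s=-9, t=8   [63*(-9) + 71*(8) = 1]
q=7: r=0, s=71, t=-63   [63*(71) + 71*(-63) = 0]
GCD = 1; from the row with r=1: x=-9, y=8
Check: 63*(-9) + 71*(8) = -567 + 568 = 1

GCD = 1, x = -9, y = 8


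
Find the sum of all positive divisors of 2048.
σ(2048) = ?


Divisors of 2048: 1, 2, 4, 8, 16, 32, 64, 128, 256, 512, 1024, 2048
Sum = 1 + 2 + 4 + 8 + 16 + 32 + 64 + 128 + 256 + 512 + 1024 + 2048 = 4095

σ(2048) = 4095


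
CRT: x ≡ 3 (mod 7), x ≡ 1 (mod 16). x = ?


M = 7*16 = 112
M1 = M/7 = 16, M2 = M/16 = 7
M1^(-1) mod 7 = 4, M2^(-1) mod 16 = 7
x = 3*16*4 + 1*7*7 = 241
241 mod 112 = 17
Check: 17 mod 7 = 3 ✓, 17 mod 16 = 1 ✓

x ≡ 17 (mod 112)


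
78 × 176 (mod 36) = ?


78 × 176 = 13728
13728 mod 36 = 12


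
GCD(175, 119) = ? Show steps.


175 = 1 * 119 + 56
119 = 2 * 56 + 7
56 = 8 * 7 + 0
GCD = 7


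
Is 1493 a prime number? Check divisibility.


Check divisors up to sqrt(1493) = 38.6394
No divisors found.
1493 is prime.

Yes, 1493 is prime


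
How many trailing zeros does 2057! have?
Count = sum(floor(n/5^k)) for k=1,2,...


floor(2057/5) = 411
floor(2057/25) = 82
floor(2057/125) = 16
floor(2057/625) = 3
Total = 512

512 trailing zeros


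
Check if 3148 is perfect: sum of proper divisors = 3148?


Proper divisors of 3148: 1, 2, 4, 787, 1574
Sum = 1 + 2 + 4 + 787 + 1574 = 2368

No, 3148 is not perfect (2368 ≠ 3148)


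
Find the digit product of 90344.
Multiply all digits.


9 × 0 × 3 × 4 × 4 = 0


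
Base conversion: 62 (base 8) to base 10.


62 (base 8) = 50 (decimal)
50 (decimal) = 50 (base 10)


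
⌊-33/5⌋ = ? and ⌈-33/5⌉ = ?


-33/5 = -6.6000
floor = -7
ceil = -6

floor = -7, ceil = -6


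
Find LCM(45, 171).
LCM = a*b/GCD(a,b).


GCD(45, 171) = 9
LCM = 45*171/9 = 7695/9 = 855

LCM = 855


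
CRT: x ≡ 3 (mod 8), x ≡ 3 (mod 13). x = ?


M = 8*13 = 104
M1 = M/8 = 13, M2 = M/13 = 8
M1^(-1) mod 8 = 5, M2^(-1) mod 13 = 5
x = 3*13*5 + 3*8*5 = 315
315 mod 104 = 3
Check: 3 mod 8 = 3 ✓, 3 mod 13 = 3 ✓

x ≡ 3 (mod 104)


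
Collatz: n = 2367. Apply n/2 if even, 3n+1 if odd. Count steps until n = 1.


2367 → 7102 → 3551 → 10654 → 5327 → 15982 → 7991 → 23974 → 11987 → 35962 → 17981 → 53944 → 26972 → 13486 → 6743 → 20230 → 10115 → 30346 → 15173 → 45520 → 22760 → 11380 → 5690 → 2845 → 8536 → 4268 → 2134 → 1067 → 3202 → 1601 → 4804 → 2402 → 1201 → 3604 → 1802 → 901 → 2704 → 1352 → 676 → 338 → 169 → 508 → 254 → 127 → 382 → 191 → 574 → 287 → 862 → 431 → 1294 → 647 → 1942 → 971 → 2914 → 1457 → 4372 → 2186 → 1093 → 3280 → 1640 → 820 → 410 → 205 → 616 → 308 → 154 → 77 → 232 → 116 → 58 → 29 → 88 → 44 → 22 → 11 → 34 → 17 → 52 → 26 → 13 → 40 → 20 → 10 → 5 → 16 → 8 → 4 → 2 → 1
Total steps = 89

89 steps


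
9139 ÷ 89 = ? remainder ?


9139 = 89 * 102 + 61
Check: 9078 + 61 = 9139

q = 102, r = 61


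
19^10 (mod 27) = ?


19^1 mod 27 = 19
19^2 mod 27 = 10
19^3 mod 27 = 1
19^4 mod 27 = 19
19^5 mod 27 = 10
19^6 mod 27 = 1
19^7 mod 27 = 19
19^8 mod 27 = 10
19^9 mod 27 = 1
19^10 mod 27 = 19


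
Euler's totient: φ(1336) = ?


1336 = 2^3 × 167
Prime factors: 2, 167
φ(1336) = 1336 × (1-1/2) × (1-1/167)
= 1336 × 1/2 × 166/167 = 664

φ(1336) = 664


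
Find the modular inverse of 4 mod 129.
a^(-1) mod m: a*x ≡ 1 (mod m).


Use the extended Euclidean algorithm on (129, 4); each row r = 129*s + 4*t:
r=129, s=1, t=0
r=4, s=0, t=1
q=32: r=1, s=1, t=-32   [129*(1) + 4*(-32) = 1]
q=4: r=0, s=-4, t=129   [129*(-4) + 4*(129) = 0]
GCD = 1 with t = -32, so 4*(-32) ≡ 1 (mod 129)
Inverse = -32 mod 129 = 97
Check: 4 * 97 = 388 ≡ 1 (mod 129)

4^(-1) ≡ 97 (mod 129)


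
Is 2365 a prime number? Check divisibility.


2365 / 5 = 473 (exact division)
2365 is NOT prime.

No, 2365 is not prime


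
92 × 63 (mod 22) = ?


92 × 63 = 5796
5796 mod 22 = 10


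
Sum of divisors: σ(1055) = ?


Divisors of 1055: 1, 5, 211, 1055
Sum = 1 + 5 + 211 + 1055 = 1272

σ(1055) = 1272


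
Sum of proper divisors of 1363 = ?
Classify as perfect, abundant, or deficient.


Proper divisors: 1, 29, 47
Sum = 1 + 29 + 47 = 77
77 < 1363 → deficient

s(1363) = 77 (deficient)


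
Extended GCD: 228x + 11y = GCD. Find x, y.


Tabular extended Euclidean (each row: r = 228*s + 11*t):
r=228, s=1, t=0
r=11, s=0, t=1
q=20: r=8, s=1, t=-20   [228*(1) + 11*(-20) = 8]
q=1: r=3, s=-1, t=21   [228*(-1) + 11*(21) = 3]
q=2: r=2, s=3, t=-62   [228*(3) + 11*(-62) = 2]
q=1: r=1, s=-4, t=83   [228*(-4) + 11*(83) = 1]
q=2: r=0, s=11, t=-228   [228*(11) + 11*(-228) = 0]
GCD = 1; from the row with r=1: x=-4, y=83
Check: 228*(-4) + 11*(83) = -912 + 913 = 1

GCD = 1, x = -4, y = 83


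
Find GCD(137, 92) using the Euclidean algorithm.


137 = 1 * 92 + 45
92 = 2 * 45 + 2
45 = 22 * 2 + 1
2 = 2 * 1 + 0
GCD = 1


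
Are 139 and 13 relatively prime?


Euclidean algorithm:
139 = 10 * 13 + 9
13 = 1 * 9 + 4
9 = 2 * 4 + 1
4 = 4 * 1 + 0
GCD(139, 13) = 1

Yes, coprime (GCD = 1)


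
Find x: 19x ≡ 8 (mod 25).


GCD(19, 25) = 1, unique solution
a^(-1) mod 25 = 4
x = 4 * 8 mod 25 = 7

x ≡ 7 (mod 25)


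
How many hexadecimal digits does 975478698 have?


975478698 in base 16 = 3A249FAA
Number of digits = 8

8 digits (base 16)


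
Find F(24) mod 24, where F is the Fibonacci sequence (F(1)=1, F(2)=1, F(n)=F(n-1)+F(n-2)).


F(k) mod 24 for k=1..24:
1, 1, 2, 3, 5, 8, 13, 21, 10, 7, 17, 0, 17, 17, 10, 3, 13, 16, 5, 21, 2, 23, 1, 0
F(24) mod 24 = 0


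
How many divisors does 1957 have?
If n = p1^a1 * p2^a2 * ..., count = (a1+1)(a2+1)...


1957 = 19^1 × 103^1
d(1957) = (1+1) × (1+1) = 4

4 divisors


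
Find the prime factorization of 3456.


3456 / 2 = 1728
1728 / 2 = 864
864 / 2 = 432
432 / 2 = 216
216 / 2 = 108
108 / 2 = 54
54 / 2 = 27
27 / 3 = 9
9 / 3 = 3
3 / 3 = 1
3456 = 2^7 × 3^3


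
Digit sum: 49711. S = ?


4 + 9 + 7 + 1 + 1 = 22


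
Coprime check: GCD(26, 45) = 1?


Euclidean algorithm:
45 = 1 * 26 + 19
26 = 1 * 19 + 7
19 = 2 * 7 + 5
7 = 1 * 5 + 2
5 = 2 * 2 + 1
2 = 2 * 1 + 0
GCD(26, 45) = 1

Yes, coprime (GCD = 1)


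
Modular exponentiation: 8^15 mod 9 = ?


8^1 mod 9 = 8
8^2 mod 9 = 1
8^3 mod 9 = 8
8^4 mod 9 = 1
8^5 mod 9 = 8
8^6 mod 9 = 1
8^7 mod 9 = 8
8^8 mod 9 = 1
8^9 mod 9 = 8
8^10 mod 9 = 1
8^11 mod 9 = 8
8^12 mod 9 = 1
8^13 mod 9 = 8
8^14 mod 9 = 1
8^15 mod 9 = 8


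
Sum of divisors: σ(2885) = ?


Divisors of 2885: 1, 5, 577, 2885
Sum = 1 + 5 + 577 + 2885 = 3468

σ(2885) = 3468


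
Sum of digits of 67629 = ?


6 + 7 + 6 + 2 + 9 = 30


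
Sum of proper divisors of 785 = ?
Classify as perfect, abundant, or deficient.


Proper divisors: 1, 5, 157
Sum = 1 + 5 + 157 = 163
163 < 785 → deficient

s(785) = 163 (deficient)


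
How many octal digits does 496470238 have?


496470238 in base 8 = 3545704336
Number of digits = 10

10 digits (base 8)


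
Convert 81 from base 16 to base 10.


81 (base 16) = 129 (decimal)
129 (decimal) = 129 (base 10)


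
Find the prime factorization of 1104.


1104 / 2 = 552
552 / 2 = 276
276 / 2 = 138
138 / 2 = 69
69 / 3 = 23
23 / 23 = 1
1104 = 2^4 × 3 × 23


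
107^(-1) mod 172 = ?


Use the extended Euclidean algorithm on (172, 107); each row r = 172*s + 107*t:
r=172, s=1, t=0
r=107, s=0, t=1
q=1: r=65, s=1, t=-1   [172*(1) + 107*(-1) = 65]
q=1: r=42, s=-1, t=2   [172*(-1) + 107*(2) = 42]
q=1: r=23, s=2, t=-3   [172*(2) + 107*(-3) = 23]
q=1: r=19, s=-3, t=5   [172*(-3) + 107*(5) = 19]
q=1: r=4, s=5, t=-8   [172*(5) + 107*(-8) = 4]
q=4: r=3, s=-23, t=37   [172*(-23) + 107*(37) = 3]
q=1: r=1, s=28, t=-45   [172*(28) + 107*(-45) = 1]
q=3: r=0, s=-107, t=172   [172*(-107) + 107*(172) = 0]
GCD = 1 with t = -45, so 107*(-45) ≡ 1 (mod 172)
Inverse = -45 mod 172 = 127
Check: 107 * 127 = 13589 ≡ 1 (mod 172)

107^(-1) ≡ 127 (mod 172)


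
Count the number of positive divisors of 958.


958 = 2^1 × 479^1
d(958) = (1+1) × (1+1) = 4

4 divisors


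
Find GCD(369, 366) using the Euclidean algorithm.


369 = 1 * 366 + 3
366 = 122 * 3 + 0
GCD = 3


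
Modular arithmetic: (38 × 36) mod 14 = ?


38 × 36 = 1368
1368 mod 14 = 10


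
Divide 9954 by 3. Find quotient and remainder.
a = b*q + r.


9954 = 3 * 3318 + 0
Check: 9954 + 0 = 9954

q = 3318, r = 0


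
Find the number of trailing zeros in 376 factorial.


floor(376/5) = 75
floor(376/25) = 15
floor(376/125) = 3
Total = 93

93 trailing zeros


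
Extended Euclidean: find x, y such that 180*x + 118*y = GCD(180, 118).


Tabular extended Euclidean (each row: r = 180*s + 118*t):
r=180, s=1, t=0
r=118, s=0, t=1
q=1: r=62, s=1, t=-1   [180*(1) + 118*(-1) = 62]
q=1: r=56, s=-1, t=2   [180*(-1) + 118*(2) = 56]
q=1: r=6, s=2, t=-3   [180*(2) + 118*(-3) = 6]
q=9: r=2, s=-19, t=29   [180*(-19) + 118*(29) = 2]
q=3: r=0, s=59, t=-90   [180*(59) + 118*(-90) = 0]
GCD = 2; from the row with r=2: x=-19, y=29
Check: 180*(-19) + 118*(29) = -3420 + 3422 = 2

GCD = 2, x = -19, y = 29


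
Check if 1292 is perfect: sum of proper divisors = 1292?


Proper divisors of 1292: 1, 2, 4, 17, 19, 34, 38, 68, 76, 323, 646
Sum = 1 + 2 + 4 + 17 + 19 + 34 + 38 + 68 + 76 + 323 + 646 = 1228

No, 1292 is not perfect (1228 ≠ 1292)


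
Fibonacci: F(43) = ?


Sequence: 1, 1, 2, 3, 5, 8, 13, 21, 34, 55, 89, 144, 233, 377, 610, 987, 1597, 2584, 4181, 6765, 10946, 17711, 28657, 46368, 75025, 121393, 196418, 317811, 514229, 832040, 1346269, 2178309, 3524578, 5702887, 9227465, 14930352, 24157817, 39088169, 63245986, 102334155, 165580141, 267914296, 433494437
F(43) = 433494437


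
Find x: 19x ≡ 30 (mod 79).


GCD(19, 79) = 1, unique solution
a^(-1) mod 79 = 25
x = 25 * 30 mod 79 = 39

x ≡ 39 (mod 79)


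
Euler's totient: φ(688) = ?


688 = 2^4 × 43
Prime factors: 2, 43
φ(688) = 688 × (1-1/2) × (1-1/43)
= 688 × 1/2 × 42/43 = 336

φ(688) = 336


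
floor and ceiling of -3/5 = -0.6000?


-3/5 = -0.6000
floor = -1
ceil = 0

floor = -1, ceil = 0


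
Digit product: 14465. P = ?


1 × 4 × 4 × 6 × 5 = 480


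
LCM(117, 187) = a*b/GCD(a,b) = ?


GCD(117, 187) = 1
LCM = 117*187/1 = 21879/1 = 21879

LCM = 21879


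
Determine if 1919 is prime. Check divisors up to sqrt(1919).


1919 / 19 = 101 (exact division)
1919 is NOT prime.

No, 1919 is not prime


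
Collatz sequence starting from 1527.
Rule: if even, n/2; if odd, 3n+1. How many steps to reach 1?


1527 → 4582 → 2291 → 6874 → 3437 → 10312 → 5156 → 2578 → 1289 → 3868 → 1934 → 967 → 2902 → 1451 → 4354 → 2177 → 6532 → 3266 → 1633 → 4900 → 2450 → 1225 → 3676 → 1838 → 919 → 2758 → 1379 → 4138 → 2069 → 6208 → 3104 → 1552 → 776 → 388 → 194 → 97 → 292 → 146 → 73 → 220 → 110 → 55 → 166 → 83 → 250 → 125 → 376 → 188 → 94 → 47 → 142 → 71 → 214 → 107 → 322 → 161 → 484 → 242 → 121 → 364 → 182 → 91 → 274 → 137 → 412 → 206 → 103 → 310 → 155 → 466 → 233 → 700 → 350 → 175 → 526 → 263 → 790 → 395 → 1186 → 593 → 1780 → 890 → 445 → 1336 → 668 → 334 → 167 → 502 → 251 → 754 → 377 → 1132 → 566 → 283 → 850 → 425 → 1276 → 638 → 319 → 958 → 479 → 1438 → 719 → 2158 → 1079 → 3238 → 1619 → 4858 → 2429 → 7288 → 3644 → 1822 → 911 → 2734 → 1367 → 4102 → 2051 → 6154 → 3077 → 9232 → 4616 → 2308 → 1154 → 577 → 1732 → 866 → 433 → 1300 → 650 → 325 → 976 → 488 → 244 → 122 → 61 → 184 → 92 → 46 → 23 → 70 → 35 → 106 → 53 → 160 → 80 → 40 → 20 → 10 → 5 → 16 → 8 → 4 → 2 → 1
Total steps = 153

153 steps


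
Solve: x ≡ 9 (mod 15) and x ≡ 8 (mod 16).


M = 15*16 = 240
M1 = M/15 = 16, M2 = M/16 = 15
M1^(-1) mod 15 = 1, M2^(-1) mod 16 = 15
x = 9*16*1 + 8*15*15 = 1944
1944 mod 240 = 24
Check: 24 mod 15 = 9 ✓, 24 mod 16 = 8 ✓

x ≡ 24 (mod 240)


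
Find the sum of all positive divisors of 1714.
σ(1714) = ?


Divisors of 1714: 1, 2, 857, 1714
Sum = 1 + 2 + 857 + 1714 = 2574

σ(1714) = 2574


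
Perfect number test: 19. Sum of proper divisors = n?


Proper divisors of 19: 1
Sum = 1 = 1

No, 19 is not perfect (1 ≠ 19)


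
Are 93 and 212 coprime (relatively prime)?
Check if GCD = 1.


Euclidean algorithm:
212 = 2 * 93 + 26
93 = 3 * 26 + 15
26 = 1 * 15 + 11
15 = 1 * 11 + 4
11 = 2 * 4 + 3
4 = 1 * 3 + 1
3 = 3 * 1 + 0
GCD(93, 212) = 1

Yes, coprime (GCD = 1)


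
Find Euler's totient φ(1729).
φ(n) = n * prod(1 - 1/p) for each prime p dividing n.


1729 = 7 × 13 × 19
Prime factors: 7, 13, 19
φ(1729) = 1729 × (1-1/7) × (1-1/13) × (1-1/19)
= 1729 × 6/7 × 12/13 × 18/19 = 1296

φ(1729) = 1296


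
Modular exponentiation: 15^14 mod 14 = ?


15^1 mod 14 = 1
15^2 mod 14 = 1
15^3 mod 14 = 1
15^4 mod 14 = 1
15^5 mod 14 = 1
15^6 mod 14 = 1
15^7 mod 14 = 1
15^8 mod 14 = 1
15^9 mod 14 = 1
15^10 mod 14 = 1
15^11 mod 14 = 1
15^12 mod 14 = 1
15^13 mod 14 = 1
15^14 mod 14 = 1


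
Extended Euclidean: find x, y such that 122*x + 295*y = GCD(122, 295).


Tabular extended Euclidean (each row: r = 122*s + 295*t):
r=122, s=1, t=0
r=295, s=0, t=1
q=0: r=122, s=1, t=0   [122*(1) + 295*(0) = 122]
q=2: r=51, s=-2, t=1   [122*(-2) + 295*(1) = 51]
q=2: r=20, s=5, t=-2   [122*(5) + 295*(-2) = 20]
q=2: r=11, s=-12, t=5   [122*(-12) + 295*(5) = 11]
q=1: r=9, s=17, t=-7   [122*(17) + 295*(-7) = 9]
q=1: r=2, s=-29, t=12   [122*(-29) + 295*(12) = 2]
q=4: r=1, s=133, t=-55   [122*(133) + 295*(-55) = 1]
q=2: r=0, s=-295, t=122   [122*(-295) + 295*(122) = 0]
GCD = 1; from the row with r=1: x=133, y=-55
Check: 122*(133) + 295*(-55) = 16226 - 16225 = 1

GCD = 1, x = 133, y = -55


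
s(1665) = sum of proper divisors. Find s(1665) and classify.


Proper divisors: 1, 3, 5, 9, 15, 37, 45, 111, 185, 333, 555
Sum = 1 + 3 + 5 + 9 + 15 + 37 + 45 + 111 + 185 + 333 + 555 = 1299
1299 < 1665 → deficient

s(1665) = 1299 (deficient)


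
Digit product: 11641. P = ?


1 × 1 × 6 × 4 × 1 = 24


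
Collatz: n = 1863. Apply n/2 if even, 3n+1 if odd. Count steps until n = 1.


1863 → 5590 → 2795 → 8386 → 4193 → 12580 → 6290 → 3145 → 9436 → 4718 → 2359 → 7078 → 3539 → 10618 → 5309 → 15928 → 7964 → 3982 → 1991 → 5974 → 2987 → 8962 → 4481 → 13444 → 6722 → 3361 → 10084 → 5042 → 2521 → 7564 → 3782 → 1891 → 5674 → 2837 → 8512 → 4256 → 2128 → 1064 → 532 → 266 → 133 → 400 → 200 → 100 → 50 → 25 → 76 → 38 → 19 → 58 → 29 → 88 → 44 → 22 → 11 → 34 → 17 → 52 → 26 → 13 → 40 → 20 → 10 → 5 → 16 → 8 → 4 → 2 → 1
Total steps = 68

68 steps


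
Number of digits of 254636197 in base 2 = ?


254636197 in base 2 = 1111001011010111000010100101
Number of digits = 28

28 digits (base 2)


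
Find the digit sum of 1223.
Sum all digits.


1 + 2 + 2 + 3 = 8


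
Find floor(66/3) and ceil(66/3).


66/3 = 22.0000
floor = 22
ceil = 22

floor = 22, ceil = 22


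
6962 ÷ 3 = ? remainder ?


6962 = 3 * 2320 + 2
Check: 6960 + 2 = 6962

q = 2320, r = 2


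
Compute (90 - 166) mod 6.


90 - 166 = -76
-76 mod 6 = 2


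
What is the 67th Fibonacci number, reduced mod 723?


F(k) mod 723 for k=1..67:
1, 1, 2, 3, 5, 8, 13, 21, 34, 55, 89, 144, 233, 377, 610, 264, 151, 415, 566, 258, 101, 359, 460, 96, 556, 652, 485, 414, 176, 590, 43, 633, 676, 586, 539, 402, 218, 620, 115, 12, 127, 139, 266, 405, 671, 353, 301, 654, 232, 163, 395, 558, 230, 65, 295, 360, 655, 292, 224, 516, 17, 533, 550, 360, 187, 547, 11
F(67) mod 723 = 11


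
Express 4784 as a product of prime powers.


4784 / 2 = 2392
2392 / 2 = 1196
1196 / 2 = 598
598 / 2 = 299
299 / 13 = 23
23 / 23 = 1
4784 = 2^4 × 13 × 23


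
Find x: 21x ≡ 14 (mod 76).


GCD(21, 76) = 1, unique solution
a^(-1) mod 76 = 29
x = 29 * 14 mod 76 = 26

x ≡ 26 (mod 76)


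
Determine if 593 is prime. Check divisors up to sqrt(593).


Check divisors up to sqrt(593) = 24.3516
No divisors found.
593 is prime.

Yes, 593 is prime


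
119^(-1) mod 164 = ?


Use the extended Euclidean algorithm on (164, 119); each row r = 164*s + 119*t:
r=164, s=1, t=0
r=119, s=0, t=1
q=1: r=45, s=1, t=-1   [164*(1) + 119*(-1) = 45]
q=2: r=29, s=-2, t=3   [164*(-2) + 119*(3) = 29]
q=1: r=16, s=3, t=-4   [164*(3) + 119*(-4) = 16]
q=1: r=13, s=-5, t=7   [164*(-5) + 119*(7) = 13]
q=1: r=3, s=8, t=-11   [164*(8) + 119*(-11) = 3]
q=4: r=1, s=-37, t=51   [164*(-37) + 119*(51) = 1]
q=3: r=0, s=119, t=-164   [164*(119) + 119*(-164) = 0]
GCD = 1 with t = 51, so 119*(51) ≡ 1 (mod 164)
Inverse = 51 mod 164 = 51
Check: 119 * 51 = 6069 ≡ 1 (mod 164)

119^(-1) ≡ 51 (mod 164)


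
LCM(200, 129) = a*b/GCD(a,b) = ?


GCD(200, 129) = 1
LCM = 200*129/1 = 25800/1 = 25800

LCM = 25800


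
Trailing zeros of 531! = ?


floor(531/5) = 106
floor(531/25) = 21
floor(531/125) = 4
Total = 131

131 trailing zeros


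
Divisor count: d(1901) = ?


1901 = 1901^1
d(1901) = (1+1) = 2

2 divisors


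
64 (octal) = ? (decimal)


64 (base 8) = 52 (decimal)
52 (decimal) = 52 (base 10)


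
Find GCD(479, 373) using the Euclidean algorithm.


479 = 1 * 373 + 106
373 = 3 * 106 + 55
106 = 1 * 55 + 51
55 = 1 * 51 + 4
51 = 12 * 4 + 3
4 = 1 * 3 + 1
3 = 3 * 1 + 0
GCD = 1


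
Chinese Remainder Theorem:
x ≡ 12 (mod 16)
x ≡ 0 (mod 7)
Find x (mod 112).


M = 16*7 = 112
M1 = M/16 = 7, M2 = M/7 = 16
M1^(-1) mod 16 = 7, M2^(-1) mod 7 = 4
x = 12*7*7 + 0*16*4 = 588
588 mod 112 = 28
Check: 28 mod 16 = 12 ✓, 28 mod 7 = 0 ✓

x ≡ 28 (mod 112)


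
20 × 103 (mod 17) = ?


20 × 103 = 2060
2060 mod 17 = 3


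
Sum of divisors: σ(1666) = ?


Divisors of 1666: 1, 2, 7, 14, 17, 34, 49, 98, 119, 238, 833, 1666
Sum = 1 + 2 + 7 + 14 + 17 + 34 + 49 + 98 + 119 + 238 + 833 + 1666 = 3078

σ(1666) = 3078


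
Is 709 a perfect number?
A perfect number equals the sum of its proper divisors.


Proper divisors of 709: 1
Sum = 1 = 1

No, 709 is not perfect (1 ≠ 709)


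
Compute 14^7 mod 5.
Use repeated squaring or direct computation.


14^1 mod 5 = 4
14^2 mod 5 = 1
14^3 mod 5 = 4
14^4 mod 5 = 1
14^5 mod 5 = 4
14^6 mod 5 = 1
14^7 mod 5 = 4


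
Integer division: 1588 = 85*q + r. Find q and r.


1588 = 85 * 18 + 58
Check: 1530 + 58 = 1588

q = 18, r = 58


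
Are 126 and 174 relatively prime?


Euclidean algorithm:
174 = 1 * 126 + 48
126 = 2 * 48 + 30
48 = 1 * 30 + 18
30 = 1 * 18 + 12
18 = 1 * 12 + 6
12 = 2 * 6 + 0
GCD(126, 174) = 6

No, not coprime (GCD = 6)


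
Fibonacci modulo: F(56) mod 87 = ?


F(k) mod 87 for k=1..56:
1, 1, 2, 3, 5, 8, 13, 21, 34, 55, 2, 57, 59, 29, 1, 30, 31, 61, 5, 66, 71, 50, 34, 84, 31, 28, 59, 0, 59, 59, 31, 3, 34, 37, 71, 21, 5, 26, 31, 57, 1, 58, 59, 30, 2, 32, 34, 66, 13, 79, 5, 84, 2, 86, 1, 0
F(56) mod 87 = 0


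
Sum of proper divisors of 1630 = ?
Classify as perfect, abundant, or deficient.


Proper divisors: 1, 2, 5, 10, 163, 326, 815
Sum = 1 + 2 + 5 + 10 + 163 + 326 + 815 = 1322
1322 < 1630 → deficient

s(1630) = 1322 (deficient)


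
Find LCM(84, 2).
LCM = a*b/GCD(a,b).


GCD(84, 2) = 2
LCM = 84*2/2 = 168/2 = 84

LCM = 84


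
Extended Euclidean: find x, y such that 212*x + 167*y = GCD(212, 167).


Tabular extended Euclidean (each row: r = 212*s + 167*t):
r=212, s=1, t=0
r=167, s=0, t=1
q=1: r=45, s=1, t=-1   [212*(1) + 167*(-1) = 45]
q=3: r=32, s=-3, t=4   [212*(-3) + 167*(4) = 32]
q=1: r=13, s=4, t=-5   [212*(4) + 167*(-5) = 13]
q=2: r=6, s=-11, t=14   [212*(-11) + 167*(14) = 6]
q=2: r=1, s=26, t=-33   [212*(26) + 167*(-33) = 1]
q=6: r=0, s=-167, t=212   [212*(-167) + 167*(212) = 0]
GCD = 1; from the row with r=1: x=26, y=-33
Check: 212*(26) + 167*(-33) = 5512 - 5511 = 1

GCD = 1, x = 26, y = -33


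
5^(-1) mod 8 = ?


Use the extended Euclidean algorithm on (8, 5); each row r = 8*s + 5*t:
r=8, s=1, t=0
r=5, s=0, t=1
q=1: r=3, s=1, t=-1   [8*(1) + 5*(-1) = 3]
q=1: r=2, s=-1, t=2   [8*(-1) + 5*(2) = 2]
q=1: r=1, s=2, t=-3   [8*(2) + 5*(-3) = 1]
q=2: r=0, s=-5, t=8   [8*(-5) + 5*(8) = 0]
GCD = 1 with t = -3, so 5*(-3) ≡ 1 (mod 8)
Inverse = -3 mod 8 = 5
Check: 5 * 5 = 25 ≡ 1 (mod 8)

5^(-1) ≡ 5 (mod 8)


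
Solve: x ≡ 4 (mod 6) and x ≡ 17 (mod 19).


M = 6*19 = 114
M1 = M/6 = 19, M2 = M/19 = 6
M1^(-1) mod 6 = 1, M2^(-1) mod 19 = 16
x = 4*19*1 + 17*6*16 = 1708
1708 mod 114 = 112
Check: 112 mod 6 = 4 ✓, 112 mod 19 = 17 ✓

x ≡ 112 (mod 114)


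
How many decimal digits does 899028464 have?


899028464 has 9 digits in base 10
floor(log10(899028464)) + 1 = floor(8.9538) + 1 = 9

9 digits (base 10)


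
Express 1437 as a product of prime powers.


1437 / 3 = 479
479 / 479 = 1
1437 = 3 × 479


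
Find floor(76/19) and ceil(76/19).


76/19 = 4.0000
floor = 4
ceil = 4

floor = 4, ceil = 4


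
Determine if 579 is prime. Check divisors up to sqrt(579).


579 / 3 = 193 (exact division)
579 is NOT prime.

No, 579 is not prime


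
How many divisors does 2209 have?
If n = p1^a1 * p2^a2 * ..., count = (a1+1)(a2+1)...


2209 = 47^2
d(2209) = (2+1) = 3

3 divisors


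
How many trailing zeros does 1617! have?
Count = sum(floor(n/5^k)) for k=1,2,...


floor(1617/5) = 323
floor(1617/25) = 64
floor(1617/125) = 12
floor(1617/625) = 2
Total = 401

401 trailing zeros


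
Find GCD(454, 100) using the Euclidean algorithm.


454 = 4 * 100 + 54
100 = 1 * 54 + 46
54 = 1 * 46 + 8
46 = 5 * 8 + 6
8 = 1 * 6 + 2
6 = 3 * 2 + 0
GCD = 2


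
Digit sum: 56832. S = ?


5 + 6 + 8 + 3 + 2 = 24


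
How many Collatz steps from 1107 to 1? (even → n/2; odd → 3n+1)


1107 → 3322 → 1661 → 4984 → 2492 → 1246 → 623 → 1870 → 935 → 2806 → 1403 → 4210 → 2105 → 6316 → 3158 → 1579 → 4738 → 2369 → 7108 → 3554 → 1777 → 5332 → 2666 → 1333 → 4000 → 2000 → 1000 → 500 → 250 → 125 → 376 → 188 → 94 → 47 → 142 → 71 → 214 → 107 → 322 → 161 → 484 → 242 → 121 → 364 → 182 → 91 → 274 → 137 → 412 → 206 → 103 → 310 → 155 → 466 → 233 → 700 → 350 → 175 → 526 → 263 → 790 → 395 → 1186 → 593 → 1780 → 890 → 445 → 1336 → 668 → 334 → 167 → 502 → 251 → 754 → 377 → 1132 → 566 → 283 → 850 → 425 → 1276 → 638 → 319 → 958 → 479 → 1438 → 719 → 2158 → 1079 → 3238 → 1619 → 4858 → 2429 → 7288 → 3644 → 1822 → 911 → 2734 → 1367 → 4102 → 2051 → 6154 → 3077 → 9232 → 4616 → 2308 → 1154 → 577 → 1732 → 866 → 433 → 1300 → 650 → 325 → 976 → 488 → 244 → 122 → 61 → 184 → 92 → 46 → 23 → 70 → 35 → 106 → 53 → 160 → 80 → 40 → 20 → 10 → 5 → 16 → 8 → 4 → 2 → 1
Total steps = 137

137 steps


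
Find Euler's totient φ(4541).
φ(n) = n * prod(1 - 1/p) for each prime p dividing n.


4541 = 19 × 239
Prime factors: 19, 239
φ(4541) = 4541 × (1-1/19) × (1-1/239)
= 4541 × 18/19 × 238/239 = 4284

φ(4541) = 4284


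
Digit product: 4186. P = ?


4 × 1 × 8 × 6 = 192


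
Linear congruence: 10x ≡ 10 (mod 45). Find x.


GCD(10, 45) = 5 divides 10
Divide: 2x ≡ 2 (mod 9)
x ≡ 1 (mod 9)


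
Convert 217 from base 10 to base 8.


217 (base 10) = 217 (decimal)
217 (decimal) = 331 (base 8)


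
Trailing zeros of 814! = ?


floor(814/5) = 162
floor(814/25) = 32
floor(814/125) = 6
floor(814/625) = 1
Total = 201

201 trailing zeros


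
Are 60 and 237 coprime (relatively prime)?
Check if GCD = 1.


Euclidean algorithm:
237 = 3 * 60 + 57
60 = 1 * 57 + 3
57 = 19 * 3 + 0
GCD(60, 237) = 3

No, not coprime (GCD = 3)


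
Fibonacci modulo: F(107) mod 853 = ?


F(k) mod 853 for k=1..107:
1, 1, 2, 3, 5, 8, 13, 21, 34, 55, 89, 144, 233, 377, 610, 134, 744, 25, 769, 794, 710, 651, 508, 306, 814, 267, 228, 495, 723, 365, 235, 600, 835, 582, 564, 293, 4, 297, 301, 598, 46, 644, 690, 481, 318, 799, 264, 210, 474, 684, 305, 136, 441, 577, 165, 742, 54, 796, 850, 793, 790, 730, 667, 544, 358, 49, 407, 456, 10, 466, 476, 89, 565, 654, 366, 167, 533, 700, 380, 227, 607, 834, 588, 569, 304, 20, 324, 344, 668, 159, 827, 133, 107, 240, 347, 587, 81, 668, 749, 564, 460, 171, 631, 802, 580, 529, 256
F(107) mod 853 = 256


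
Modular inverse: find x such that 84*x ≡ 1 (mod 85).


Use the extended Euclidean algorithm on (85, 84); each row r = 85*s + 84*t:
r=85, s=1, t=0
r=84, s=0, t=1
q=1: r=1, s=1, t=-1   [85*(1) + 84*(-1) = 1]
q=84: r=0, s=-84, t=85   [85*(-84) + 84*(85) = 0]
GCD = 1 with t = -1, so 84*(-1) ≡ 1 (mod 85)
Inverse = -1 mod 85 = 84
Check: 84 * 84 = 7056 ≡ 1 (mod 85)

84^(-1) ≡ 84 (mod 85)


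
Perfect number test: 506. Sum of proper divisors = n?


Proper divisors of 506: 1, 2, 11, 22, 23, 46, 253
Sum = 1 + 2 + 11 + 22 + 23 + 46 + 253 = 358

No, 506 is not perfect (358 ≠ 506)


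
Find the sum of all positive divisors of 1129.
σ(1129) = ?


Divisors of 1129: 1, 1129
Sum = 1 + 1129 = 1130

σ(1129) = 1130


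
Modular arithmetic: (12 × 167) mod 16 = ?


12 × 167 = 2004
2004 mod 16 = 4


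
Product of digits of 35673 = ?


3 × 5 × 6 × 7 × 3 = 1890


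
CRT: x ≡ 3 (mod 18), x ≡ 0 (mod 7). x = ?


M = 18*7 = 126
M1 = M/18 = 7, M2 = M/7 = 18
M1^(-1) mod 18 = 13, M2^(-1) mod 7 = 2
x = 3*7*13 + 0*18*2 = 273
273 mod 126 = 21
Check: 21 mod 18 = 3 ✓, 21 mod 7 = 0 ✓

x ≡ 21 (mod 126)


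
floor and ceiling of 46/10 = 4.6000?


46/10 = 4.6000
floor = 4
ceil = 5

floor = 4, ceil = 5


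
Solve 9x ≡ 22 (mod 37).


GCD(9, 37) = 1, unique solution
a^(-1) mod 37 = 33
x = 33 * 22 mod 37 = 23

x ≡ 23 (mod 37)


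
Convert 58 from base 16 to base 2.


58 (base 16) = 88 (decimal)
88 (decimal) = 1011000 (base 2)


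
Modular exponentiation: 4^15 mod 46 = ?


4^1 mod 46 = 4
4^2 mod 46 = 16
4^3 mod 46 = 18
4^4 mod 46 = 26
4^5 mod 46 = 12
4^6 mod 46 = 2
4^7 mod 46 = 8
4^8 mod 46 = 32
4^9 mod 46 = 36
4^10 mod 46 = 6
4^11 mod 46 = 24
4^12 mod 46 = 4
4^13 mod 46 = 16
4^14 mod 46 = 18
4^15 mod 46 = 26


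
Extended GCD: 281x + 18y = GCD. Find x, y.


Tabular extended Euclidean (each row: r = 281*s + 18*t):
r=281, s=1, t=0
r=18, s=0, t=1
q=15: r=11, s=1, t=-15   [281*(1) + 18*(-15) = 11]
q=1: r=7, s=-1, t=16   [281*(-1) + 18*(16) = 7]
q=1: r=4, s=2, t=-31   [281*(2) + 18*(-31) = 4]
q=1: r=3, s=-3, t=47   [281*(-3) + 18*(47) = 3]
q=1: r=1, s=5, t=-78   [281*(5) + 18*(-78) = 1]
q=3: r=0, s=-18, t=281   [281*(-18) + 18*(281) = 0]
GCD = 1; from the row with r=1: x=5, y=-78
Check: 281*(5) + 18*(-78) = 1405 - 1404 = 1

GCD = 1, x = 5, y = -78


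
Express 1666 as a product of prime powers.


1666 / 2 = 833
833 / 7 = 119
119 / 7 = 17
17 / 17 = 1
1666 = 2 × 7^2 × 17


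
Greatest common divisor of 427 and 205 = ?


427 = 2 * 205 + 17
205 = 12 * 17 + 1
17 = 17 * 1 + 0
GCD = 1


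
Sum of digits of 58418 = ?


5 + 8 + 4 + 1 + 8 = 26


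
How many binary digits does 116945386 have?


116945386 in base 2 = 110111110000111000111101010
Number of digits = 27

27 digits (base 2)


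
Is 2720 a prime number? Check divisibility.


2720 / 2 = 1360 (exact division)
2720 is NOT prime.

No, 2720 is not prime


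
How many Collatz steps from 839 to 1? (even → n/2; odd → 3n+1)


839 → 2518 → 1259 → 3778 → 1889 → 5668 → 2834 → 1417 → 4252 → 2126 → 1063 → 3190 → 1595 → 4786 → 2393 → 7180 → 3590 → 1795 → 5386 → 2693 → 8080 → 4040 → 2020 → 1010 → 505 → 1516 → 758 → 379 → 1138 → 569 → 1708 → 854 → 427 → 1282 → 641 → 1924 → 962 → 481 → 1444 → 722 → 361 → 1084 → 542 → 271 → 814 → 407 → 1222 → 611 → 1834 → 917 → 2752 → 1376 → 688 → 344 → 172 → 86 → 43 → 130 → 65 → 196 → 98 → 49 → 148 → 74 → 37 → 112 → 56 → 28 → 14 → 7 → 22 → 11 → 34 → 17 → 52 → 26 → 13 → 40 → 20 → 10 → 5 → 16 → 8 → 4 → 2 → 1
Total steps = 85

85 steps


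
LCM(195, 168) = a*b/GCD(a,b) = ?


GCD(195, 168) = 3
LCM = 195*168/3 = 32760/3 = 10920

LCM = 10920


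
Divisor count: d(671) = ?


671 = 11^1 × 61^1
d(671) = (1+1) × (1+1) = 4

4 divisors


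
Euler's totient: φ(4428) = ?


4428 = 2^2 × 3^3 × 41
Prime factors: 2, 3, 41
φ(4428) = 4428 × (1-1/2) × (1-1/3) × (1-1/41)
= 4428 × 1/2 × 2/3 × 40/41 = 1440

φ(4428) = 1440


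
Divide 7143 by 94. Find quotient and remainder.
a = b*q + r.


7143 = 94 * 75 + 93
Check: 7050 + 93 = 7143

q = 75, r = 93


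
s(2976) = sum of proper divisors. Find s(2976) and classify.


Proper divisors: 1, 2, 3, 4, 6, 8, 12, 16, 24, 31, 32, 48, 62, 93, 96, 124, 186, 248, 372, 496, 744, 992, 1488
Sum = 1 + 2 + 3 + 4 + 6 + 8 + 12 + 16 + 24 + 31 + 32 + 48 + 62 + 93 + 96 + 124 + 186 + 248 + 372 + 496 + 744 + 992 + 1488 = 5088
5088 > 2976 → abundant

s(2976) = 5088 (abundant)


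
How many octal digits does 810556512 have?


810556512 in base 8 = 6024016140
Number of digits = 10

10 digits (base 8)


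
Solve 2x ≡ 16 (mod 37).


GCD(2, 37) = 1, unique solution
a^(-1) mod 37 = 19
x = 19 * 16 mod 37 = 8

x ≡ 8 (mod 37)


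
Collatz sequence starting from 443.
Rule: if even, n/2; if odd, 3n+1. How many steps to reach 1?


443 → 1330 → 665 → 1996 → 998 → 499 → 1498 → 749 → 2248 → 1124 → 562 → 281 → 844 → 422 → 211 → 634 → 317 → 952 → 476 → 238 → 119 → 358 → 179 → 538 → 269 → 808 → 404 → 202 → 101 → 304 → 152 → 76 → 38 → 19 → 58 → 29 → 88 → 44 → 22 → 11 → 34 → 17 → 52 → 26 → 13 → 40 → 20 → 10 → 5 → 16 → 8 → 4 → 2 → 1
Total steps = 53

53 steps
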